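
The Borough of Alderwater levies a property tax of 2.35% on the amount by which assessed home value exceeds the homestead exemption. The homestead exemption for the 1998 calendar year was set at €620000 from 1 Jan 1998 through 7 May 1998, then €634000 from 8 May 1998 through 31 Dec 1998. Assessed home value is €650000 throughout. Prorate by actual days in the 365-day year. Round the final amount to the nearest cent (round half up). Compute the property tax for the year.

€490.47

1 Jan – 7 May 1998: 127 days, exemption €620000 → (€650000 − €620000) × 2.35% × 127/365 = €245.3014
8 May – 31 Dec 1998: 238 days, exemption €634000 → (€650000 − €634000) × 2.35% × 238/365 = €245.1726
Total = €490.4740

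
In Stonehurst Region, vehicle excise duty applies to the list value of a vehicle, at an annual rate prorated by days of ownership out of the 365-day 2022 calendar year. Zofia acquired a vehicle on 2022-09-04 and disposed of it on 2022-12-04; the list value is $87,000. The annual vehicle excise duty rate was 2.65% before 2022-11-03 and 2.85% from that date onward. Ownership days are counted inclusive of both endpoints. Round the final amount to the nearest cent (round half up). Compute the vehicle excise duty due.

$596.37

2022-09-04 to 2022-11-02: 60 days at 2.65% → $87,000 × 2.65% × 60/365 = $378.9863
2022-11-03 to 2022-12-04: 32 days at 2.85% → $87,000 × 2.85% × 32/365 = $217.3808
Total = $596.3671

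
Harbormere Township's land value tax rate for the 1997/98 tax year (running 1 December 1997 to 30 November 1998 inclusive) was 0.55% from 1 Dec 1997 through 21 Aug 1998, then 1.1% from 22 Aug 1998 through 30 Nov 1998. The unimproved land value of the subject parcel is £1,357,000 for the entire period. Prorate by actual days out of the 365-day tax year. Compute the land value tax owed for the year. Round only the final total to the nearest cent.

£9,528.74

1 Dec 1997 – 21 Aug 1998: 264 days at 0.55% → £1,357,000 × 0.55% × 264/365 = £5,398.2575
22 Aug – 30 Nov 1998: 101 days at 1.1% → £1,357,000 × 1.1% × 101/365 = £4,130.4849
Total = £9,528.7425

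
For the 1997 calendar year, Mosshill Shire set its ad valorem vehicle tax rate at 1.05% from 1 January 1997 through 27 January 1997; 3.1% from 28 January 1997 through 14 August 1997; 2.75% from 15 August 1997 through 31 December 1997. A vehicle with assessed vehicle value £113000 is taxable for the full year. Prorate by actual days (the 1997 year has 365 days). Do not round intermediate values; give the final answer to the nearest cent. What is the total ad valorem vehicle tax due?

1 January – 27 January 1997: 27 days at 1.05% → £113000 × 1.05% × 27/365 = £87.7685
28 January – 14 August 1997: 199 days at 3.1% → £113000 × 3.1% × 199/365 = £1909.8548
15 August – 31 December 1997: 139 days at 2.75% → £113000 × 2.75% × 139/365 = £1183.4041
Total = £3181.0274

£3181.03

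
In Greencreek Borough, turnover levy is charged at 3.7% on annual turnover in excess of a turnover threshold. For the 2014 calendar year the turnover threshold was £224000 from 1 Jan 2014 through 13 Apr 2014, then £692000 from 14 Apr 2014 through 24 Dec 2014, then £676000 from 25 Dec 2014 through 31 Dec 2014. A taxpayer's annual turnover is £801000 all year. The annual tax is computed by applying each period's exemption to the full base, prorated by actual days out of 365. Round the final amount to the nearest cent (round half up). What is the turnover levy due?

1 Jan – 13 Apr 2014: 103 days, exemption £224000 → (£801000 − £224000) × 3.7% × 103/365 = £6024.5123
14 Apr – 24 Dec 2014: 255 days, exemption £692000 → (£801000 − £692000) × 3.7% × 255/365 = £2817.5753
25 Dec – 31 Dec 2014: 7 days, exemption £676000 → (£801000 − £676000) × 3.7% × 7/365 = £88.6986
Total = £8930.7863

£8930.79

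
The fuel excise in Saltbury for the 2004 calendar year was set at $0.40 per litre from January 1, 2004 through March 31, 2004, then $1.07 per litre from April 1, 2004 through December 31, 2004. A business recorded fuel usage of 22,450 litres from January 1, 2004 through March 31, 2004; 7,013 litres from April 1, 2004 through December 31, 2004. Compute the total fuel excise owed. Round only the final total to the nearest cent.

$16,483.91

January 1 – March 31, 2004: 22,450 litres at $0.40/litre → $8,980.00
April 1 – December 31, 2004: 7,013 litres at $1.07/litre → $7,503.91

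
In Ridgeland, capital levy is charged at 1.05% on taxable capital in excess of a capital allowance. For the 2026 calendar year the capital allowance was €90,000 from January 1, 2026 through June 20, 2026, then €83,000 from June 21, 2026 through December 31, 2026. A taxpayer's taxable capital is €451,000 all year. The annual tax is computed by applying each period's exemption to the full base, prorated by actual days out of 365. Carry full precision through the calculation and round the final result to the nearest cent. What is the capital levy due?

January 1 – June 20, 2026: 171 days, exemption €90,000 → (€451,000 − €90,000) × 1.05% × 171/365 = €1,775.8233
June 21 – December 31, 2026: 194 days, exemption €83,000 → (€451,000 − €83,000) × 1.05% × 194/365 = €2,053.7425
Total = €3,829.5658

€3,829.57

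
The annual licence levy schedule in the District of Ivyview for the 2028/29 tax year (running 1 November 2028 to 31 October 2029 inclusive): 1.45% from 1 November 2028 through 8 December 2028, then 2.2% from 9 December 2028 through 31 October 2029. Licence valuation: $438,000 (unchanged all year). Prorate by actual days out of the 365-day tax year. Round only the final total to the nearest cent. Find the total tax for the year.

$9,294.00

1 November – 8 December 2028: 38 days at 1.45% → $438,000 × 1.45% × 38/365 = $661.2000
9 December 2028 – 31 October 2029: 327 days at 2.2% → $438,000 × 2.2% × 327/365 = $8,632.8000
Total = $9,294.0000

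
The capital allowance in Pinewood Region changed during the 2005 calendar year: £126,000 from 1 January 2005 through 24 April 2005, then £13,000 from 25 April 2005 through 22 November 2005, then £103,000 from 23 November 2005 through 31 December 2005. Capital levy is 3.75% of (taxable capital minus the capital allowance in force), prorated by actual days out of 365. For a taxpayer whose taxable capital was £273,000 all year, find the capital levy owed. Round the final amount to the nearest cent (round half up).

1 January – 24 April 2005: 114 days, exemption £126,000 → (£273,000 − £126,000) × 3.75% × 114/365 = £1,721.7123
25 April – 22 November 2005: 212 days, exemption £13,000 → (£273,000 − £13,000) × 3.75% × 212/365 = £5,663.0137
23 November – 31 December 2005: 39 days, exemption £103,000 → (£273,000 − £103,000) × 3.75% × 39/365 = £681.1644
Total = £8,065.8904

£8,065.89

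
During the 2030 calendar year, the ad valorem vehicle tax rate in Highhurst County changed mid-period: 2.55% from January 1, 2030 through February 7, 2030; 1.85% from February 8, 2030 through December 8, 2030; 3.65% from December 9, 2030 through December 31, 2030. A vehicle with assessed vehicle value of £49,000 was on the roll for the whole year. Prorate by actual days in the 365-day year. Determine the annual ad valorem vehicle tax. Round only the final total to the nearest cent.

£997.79

January 1 – February 7, 2030: 38 days at 2.55% → £49,000 × 2.55% × 38/365 = £130.0849
February 8 – December 8, 2030: 304 days at 1.85% → £49,000 × 1.85% × 304/365 = £755.0027
December 9 – December 31, 2030: 23 days at 3.65% → £49,000 × 3.65% × 23/365 = £112.7000
Total = £997.7877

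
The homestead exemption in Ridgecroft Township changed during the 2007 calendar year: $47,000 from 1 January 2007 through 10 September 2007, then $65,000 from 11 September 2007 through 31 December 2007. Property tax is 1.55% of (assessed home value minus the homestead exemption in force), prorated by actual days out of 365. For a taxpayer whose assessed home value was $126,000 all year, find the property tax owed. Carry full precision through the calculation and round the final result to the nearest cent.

$1,138.89

1 January – 10 September 2007: 253 days, exemption $47,000 → ($126,000 − $47,000) × 1.55% × 253/365 = $848.7630
11 September – 31 December 2007: 112 days, exemption $65,000 → ($126,000 − $65,000) × 1.55% × 112/365 = $290.1260
Total = $1,138.8890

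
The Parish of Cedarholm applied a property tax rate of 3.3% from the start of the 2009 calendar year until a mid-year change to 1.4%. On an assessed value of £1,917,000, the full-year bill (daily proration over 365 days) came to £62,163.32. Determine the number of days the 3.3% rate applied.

Let d = days at the first rate; then 365 − d days at the second rate.
£1,917,000 × [3.3%·d + 1.4%·(365−d)] / 365 = £62,163.32
Solving gives d = 354, so the new rate took effect on December 21, 2009.

354 days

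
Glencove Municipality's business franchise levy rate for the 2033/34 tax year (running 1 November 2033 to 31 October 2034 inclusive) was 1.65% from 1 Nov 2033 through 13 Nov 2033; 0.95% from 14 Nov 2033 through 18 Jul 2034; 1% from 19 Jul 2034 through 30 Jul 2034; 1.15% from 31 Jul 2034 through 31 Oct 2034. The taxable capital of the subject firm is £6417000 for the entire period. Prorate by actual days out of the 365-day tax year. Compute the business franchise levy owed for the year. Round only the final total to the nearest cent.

1 Nov – 13 Nov 2033: 13 days at 1.65% → £6417000 × 1.65% × 13/365 = £3771.0863
14 Nov 2033 – 18 Jul 2034: 247 days at 0.95% → £6417000 × 0.95% × 247/365 = £41253.3986
19 Jul – 30 Jul 2034: 12 days at 1% → £6417000 × 1% × 12/365 = £2109.6986
31 Jul – 31 Oct 2034: 93 days at 1.15% → £6417000 × 1.15% × 93/365 = £18802.6890
Total = £65936.8726

£65936.87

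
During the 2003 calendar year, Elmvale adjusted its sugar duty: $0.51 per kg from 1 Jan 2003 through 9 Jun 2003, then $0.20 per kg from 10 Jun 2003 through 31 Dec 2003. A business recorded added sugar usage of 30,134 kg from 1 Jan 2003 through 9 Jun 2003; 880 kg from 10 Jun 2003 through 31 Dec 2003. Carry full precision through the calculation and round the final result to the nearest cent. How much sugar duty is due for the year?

$15,544.34

1 Jan – 9 Jun 2003: 30,134 kg at $0.51/kg → $15,368.34
10 Jun – 31 Dec 2003: 880 kg at $0.20/kg → $176.00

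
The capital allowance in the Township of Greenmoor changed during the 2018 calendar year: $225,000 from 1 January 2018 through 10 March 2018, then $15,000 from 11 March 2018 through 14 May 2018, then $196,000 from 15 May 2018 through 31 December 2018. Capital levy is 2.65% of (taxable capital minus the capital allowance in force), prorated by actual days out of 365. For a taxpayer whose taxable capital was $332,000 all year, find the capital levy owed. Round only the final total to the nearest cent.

$4,312.89

1 January – 10 March 2018: 69 days, exemption $225,000 → ($332,000 − $225,000) × 2.65% × 69/365 = $536.0260
11 March – 14 May 2018: 65 days, exemption $15,000 → ($332,000 − $15,000) × 2.65% × 65/365 = $1,495.9795
15 May – 31 December 2018: 231 days, exemption $196,000 → ($332,000 − $196,000) × 2.65% × 231/365 = $2,280.8877
Total = $4,312.8932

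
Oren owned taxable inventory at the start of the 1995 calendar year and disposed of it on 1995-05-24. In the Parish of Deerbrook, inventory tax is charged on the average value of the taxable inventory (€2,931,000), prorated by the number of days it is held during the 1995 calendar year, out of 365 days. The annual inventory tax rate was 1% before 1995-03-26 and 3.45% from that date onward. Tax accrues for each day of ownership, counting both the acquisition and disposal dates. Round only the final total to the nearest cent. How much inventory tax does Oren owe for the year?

€23,367.70

1995-01-01 to 1995-03-25: 84 days at 1% → €2,931,000 × 1% × 84/365 = €6,745.3151
1995-03-26 to 1995-05-24: 60 days at 3.45% → €2,931,000 × 3.45% × 60/365 = €16,622.3836
Total = €23,367.6986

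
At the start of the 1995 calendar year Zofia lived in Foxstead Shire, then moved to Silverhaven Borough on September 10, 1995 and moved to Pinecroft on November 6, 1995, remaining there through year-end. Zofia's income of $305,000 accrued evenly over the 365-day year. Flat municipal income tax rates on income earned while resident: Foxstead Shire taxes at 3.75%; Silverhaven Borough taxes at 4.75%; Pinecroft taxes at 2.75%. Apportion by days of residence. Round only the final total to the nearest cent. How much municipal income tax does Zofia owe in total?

$11,445.86

Foxstead Shire, January 1 – September 9, 1995: 252 days → $305,000 × 3.75% × 252/365 = $7,896.5753
Silverhaven Borough, September 10 – November 5, 1995: 57 days → $305,000 × 4.75% × 57/365 = $2,262.4315
Pinecroft, November 6 – December 31, 1995: 56 days → $305,000 × 2.75% × 56/365 = $1,286.8493
Total = $11,445.8562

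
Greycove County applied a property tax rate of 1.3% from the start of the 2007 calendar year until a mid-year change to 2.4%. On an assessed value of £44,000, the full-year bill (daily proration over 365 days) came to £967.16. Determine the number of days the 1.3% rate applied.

Let d = days at the first rate; then 365 − d days at the second rate.
£44,000 × [1.3%·d + 2.4%·(365−d)] / 365 = £967.16
Solving gives d = 67, so the new rate took effect on March 9, 2007.

67 days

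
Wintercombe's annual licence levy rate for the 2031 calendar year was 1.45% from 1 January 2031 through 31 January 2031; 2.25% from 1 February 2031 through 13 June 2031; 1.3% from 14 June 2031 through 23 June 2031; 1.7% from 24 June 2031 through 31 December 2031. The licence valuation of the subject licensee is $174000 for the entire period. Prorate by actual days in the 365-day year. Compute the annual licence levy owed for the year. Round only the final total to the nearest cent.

$3250.70

1 January – 31 January 2031: 31 days at 1.45% → $174000 × 1.45% × 31/365 = $214.2822
1 February – 13 June 2031: 133 days at 2.25% → $174000 × 2.25% × 133/365 = $1426.5616
14 June – 23 June 2031: 10 days at 1.3% → $174000 × 1.3% × 10/365 = $61.9726
24 June – 31 December 2031: 191 days at 1.7% → $174000 × 1.7% × 191/365 = $1547.8849
Total = $3250.7014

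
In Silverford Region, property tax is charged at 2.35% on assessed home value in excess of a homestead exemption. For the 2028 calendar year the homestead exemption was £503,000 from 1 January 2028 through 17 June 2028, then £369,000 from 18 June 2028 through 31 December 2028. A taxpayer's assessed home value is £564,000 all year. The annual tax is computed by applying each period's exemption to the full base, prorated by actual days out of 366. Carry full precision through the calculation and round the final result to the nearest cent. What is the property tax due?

1 January – 17 June 2028: 169 days, exemption £503,000 → (£564,000 − £503,000) × 2.35% × 169/366 = £661.9167
18 June – 31 December 2028: 197 days, exemption £369,000 → (£564,000 − £369,000) × 2.35% × 197/366 = £2,466.5369
Total = £3,128.4536

£3,128.45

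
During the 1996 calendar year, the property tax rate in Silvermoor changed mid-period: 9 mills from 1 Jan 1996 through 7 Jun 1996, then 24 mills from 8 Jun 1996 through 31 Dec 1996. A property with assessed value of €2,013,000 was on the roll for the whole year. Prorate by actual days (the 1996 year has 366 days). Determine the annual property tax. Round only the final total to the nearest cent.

1 Jan – 7 Jun 1996: 159 days at 9 mills → €2,013,000 × 0.9% × 159/366 = €7,870.5000
8 Jun – 31 Dec 1996: 207 days at 24 mills → €2,013,000 × 2.4% × 207/366 = €27,324.0000
Total = €35,194.5000

€35,194.50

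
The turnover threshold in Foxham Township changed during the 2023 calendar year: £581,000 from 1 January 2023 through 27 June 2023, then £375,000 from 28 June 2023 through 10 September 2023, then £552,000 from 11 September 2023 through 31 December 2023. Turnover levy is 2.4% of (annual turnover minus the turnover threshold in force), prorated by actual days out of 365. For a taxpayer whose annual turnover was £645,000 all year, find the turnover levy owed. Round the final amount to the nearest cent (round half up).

1 January – 27 June 2023: 178 days, exemption £581,000 → (£645,000 − £581,000) × 2.4% × 178/365 = £749.0630
28 June – 10 September 2023: 75 days, exemption £375,000 → (£645,000 − £375,000) × 2.4% × 75/365 = £1,331.5068
11 September – 31 December 2023: 112 days, exemption £552,000 → (£645,000 − £552,000) × 2.4% × 112/365 = £684.8877
Total = £2,765.4575

£2,765.46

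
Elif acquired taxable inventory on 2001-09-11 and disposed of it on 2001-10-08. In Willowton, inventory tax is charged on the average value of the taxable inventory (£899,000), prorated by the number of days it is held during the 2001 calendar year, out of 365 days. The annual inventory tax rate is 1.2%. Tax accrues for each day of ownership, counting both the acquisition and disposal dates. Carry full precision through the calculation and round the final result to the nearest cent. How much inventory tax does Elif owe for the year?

£827.57

Days held (2001-09-11 to 2001-10-08): 28 out of 365
Tax = £899,000 × 1.2% × 28/365 = £827.5726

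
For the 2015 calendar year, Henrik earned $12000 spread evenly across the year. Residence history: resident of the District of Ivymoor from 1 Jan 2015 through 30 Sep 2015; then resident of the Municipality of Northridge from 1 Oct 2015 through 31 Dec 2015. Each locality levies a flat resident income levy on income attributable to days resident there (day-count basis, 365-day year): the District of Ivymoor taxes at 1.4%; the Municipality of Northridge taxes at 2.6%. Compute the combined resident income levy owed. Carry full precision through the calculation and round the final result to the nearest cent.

The District of Ivymoor, 1 Jan – 30 Sep 2015: 273 days → $12000 × 1.4% × 273/365 = $125.6548
The Municipality of Northridge, 1 Oct – 31 Dec 2015: 92 days → $12000 × 2.6% × 92/365 = $78.6411
Total = $204.2959

$204.30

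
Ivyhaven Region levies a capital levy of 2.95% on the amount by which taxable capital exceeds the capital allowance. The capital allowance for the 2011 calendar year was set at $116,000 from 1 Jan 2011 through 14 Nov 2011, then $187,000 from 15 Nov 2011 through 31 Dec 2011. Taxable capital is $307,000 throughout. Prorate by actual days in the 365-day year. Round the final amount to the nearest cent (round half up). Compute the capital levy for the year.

1 Jan – 14 Nov 2011: 318 days, exemption $116,000 → ($307,000 − $116,000) × 2.95% × 318/365 = $4,908.9616
15 Nov – 31 Dec 2011: 47 days, exemption $187,000 → ($307,000 − $187,000) × 2.95% × 47/365 = $455.8356
Total = $5,364.7973

$5,364.80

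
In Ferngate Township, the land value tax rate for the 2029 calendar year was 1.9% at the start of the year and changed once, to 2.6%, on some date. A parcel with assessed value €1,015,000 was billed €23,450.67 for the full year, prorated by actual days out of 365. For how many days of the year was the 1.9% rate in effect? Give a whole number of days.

151 days

Let d = days at the first rate; then 365 − d days at the second rate.
€1,015,000 × [1.9%·d + 2.6%·(365−d)] / 365 = €23,450.67
Solving gives d = 151, so the new rate took effect on 1 Jun 2029.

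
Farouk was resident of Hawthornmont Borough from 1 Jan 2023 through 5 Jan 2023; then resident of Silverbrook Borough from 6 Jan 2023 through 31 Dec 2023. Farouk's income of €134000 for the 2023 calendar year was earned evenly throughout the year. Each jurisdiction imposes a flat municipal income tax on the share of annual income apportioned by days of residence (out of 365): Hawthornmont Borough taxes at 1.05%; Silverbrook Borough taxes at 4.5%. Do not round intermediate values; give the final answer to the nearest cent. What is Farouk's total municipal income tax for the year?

Hawthornmont Borough, 1 Jan – 5 Jan 2023: 5 days → €134000 × 1.05% × 5/365 = €19.2740
Silverbrook Borough, 6 Jan – 31 Dec 2023: 360 days → €134000 × 4.5% × 360/365 = €5947.3973
Total = €5966.6712

€5966.67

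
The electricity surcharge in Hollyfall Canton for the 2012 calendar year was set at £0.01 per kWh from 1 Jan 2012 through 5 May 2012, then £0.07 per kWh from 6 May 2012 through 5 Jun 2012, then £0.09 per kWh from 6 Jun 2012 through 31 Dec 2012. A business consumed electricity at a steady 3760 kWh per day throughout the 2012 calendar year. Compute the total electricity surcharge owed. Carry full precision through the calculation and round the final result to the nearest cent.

£83,622.40

1 Jan – 5 May 2012: 126 days × 3760 kWh/day = 473,760 kWh at £0.01/kWh → £4,737.60
6 May – 5 Jun 2012: 31 days × 3760 kWh/day = 116,560 kWh at £0.07/kWh → £8,159.20
6 Jun – 31 Dec 2012: 209 days × 3760 kWh/day = 785,840 kWh at £0.09/kWh → £70,725.60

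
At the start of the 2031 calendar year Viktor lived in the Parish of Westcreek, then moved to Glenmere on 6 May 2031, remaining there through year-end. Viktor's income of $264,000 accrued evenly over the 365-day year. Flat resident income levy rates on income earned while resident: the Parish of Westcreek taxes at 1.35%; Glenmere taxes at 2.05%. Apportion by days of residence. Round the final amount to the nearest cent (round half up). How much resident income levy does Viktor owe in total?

$4,779.12

The Parish of Westcreek, 1 Jan – 5 May 2031: 125 days → $264,000 × 1.35% × 125/365 = $1,220.5479
Glenmere, 6 May – 31 Dec 2031: 240 days → $264,000 × 2.05% × 240/365 = $3,558.5753
Total = $4,779.1233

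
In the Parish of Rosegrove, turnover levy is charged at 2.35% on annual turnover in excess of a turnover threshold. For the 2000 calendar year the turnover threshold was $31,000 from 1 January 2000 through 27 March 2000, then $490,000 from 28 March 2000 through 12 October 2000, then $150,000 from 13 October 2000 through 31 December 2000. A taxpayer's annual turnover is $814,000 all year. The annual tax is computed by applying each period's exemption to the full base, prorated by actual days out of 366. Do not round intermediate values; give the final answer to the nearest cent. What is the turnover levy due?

1 January – 27 March 2000: 87 days, exemption $31,000 → ($814,000 − $31,000) × 2.35% × 87/366 = $4,373.8893
28 March – 12 October 2000: 199 days, exemption $490,000 → ($814,000 − $490,000) × 2.35% × 199/366 = $4,139.8525
13 October – 31 December 2000: 80 days, exemption $150,000 → ($814,000 − $150,000) × 2.35% × 80/366 = $3,410.7104
Total = $11,924.4522

$11,924.45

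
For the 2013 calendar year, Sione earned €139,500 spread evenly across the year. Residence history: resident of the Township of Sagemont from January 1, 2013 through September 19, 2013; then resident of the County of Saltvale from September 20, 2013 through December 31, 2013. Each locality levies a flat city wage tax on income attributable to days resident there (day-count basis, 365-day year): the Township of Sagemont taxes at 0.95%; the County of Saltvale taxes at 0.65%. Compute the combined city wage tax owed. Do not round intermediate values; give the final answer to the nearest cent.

€1,207.15

The Township of Sagemont, January 1 – September 19, 2013: 262 days → €139,500 × 0.95% × 262/365 = €951.2753
The County of Saltvale, September 20 – December 31, 2013: 103 days → €139,500 × 0.65% × 103/365 = €255.8774
Total = €1,207.1527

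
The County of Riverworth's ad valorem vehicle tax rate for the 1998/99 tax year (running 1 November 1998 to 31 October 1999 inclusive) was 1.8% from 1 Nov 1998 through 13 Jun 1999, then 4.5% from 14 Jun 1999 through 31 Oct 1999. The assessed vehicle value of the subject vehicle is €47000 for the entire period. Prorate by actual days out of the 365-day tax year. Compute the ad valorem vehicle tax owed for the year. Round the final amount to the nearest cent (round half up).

€1332.74

1 Nov 1998 – 13 Jun 1999: 225 days at 1.8% → €47000 × 1.8% × 225/365 = €521.5068
14 Jun – 31 Oct 1999: 140 days at 4.5% → €47000 × 4.5% × 140/365 = €811.2329
Total = €1332.7397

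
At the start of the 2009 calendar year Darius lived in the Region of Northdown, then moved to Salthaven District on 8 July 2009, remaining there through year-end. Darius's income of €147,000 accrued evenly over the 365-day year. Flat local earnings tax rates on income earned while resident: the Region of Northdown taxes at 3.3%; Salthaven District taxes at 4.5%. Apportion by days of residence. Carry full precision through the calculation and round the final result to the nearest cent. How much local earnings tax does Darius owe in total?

The Region of Northdown, 1 January – 7 July 2009: 188 days → €147,000 × 3.3% × 188/365 = €2,498.5973
Salthaven District, 8 July – 31 December 2009: 177 days → €147,000 × 4.5% × 177/365 = €3,207.8219
Total = €5,706.4192

€5,706.42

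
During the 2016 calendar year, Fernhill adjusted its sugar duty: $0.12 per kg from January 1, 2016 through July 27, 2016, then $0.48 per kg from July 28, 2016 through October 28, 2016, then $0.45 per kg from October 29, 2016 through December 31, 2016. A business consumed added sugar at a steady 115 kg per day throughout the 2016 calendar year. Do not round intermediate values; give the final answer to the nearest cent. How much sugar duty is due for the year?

$11,329.80

January 1 – July 27, 2016: 209 days × 115 kg/day = 24,035 kg at $0.12/kg → $2,884.20
July 28 – October 28, 2016: 93 days × 115 kg/day = 10,695 kg at $0.48/kg → $5,133.60
October 29 – December 31, 2016: 64 days × 115 kg/day = 7,360 kg at $0.45/kg → $3,312.00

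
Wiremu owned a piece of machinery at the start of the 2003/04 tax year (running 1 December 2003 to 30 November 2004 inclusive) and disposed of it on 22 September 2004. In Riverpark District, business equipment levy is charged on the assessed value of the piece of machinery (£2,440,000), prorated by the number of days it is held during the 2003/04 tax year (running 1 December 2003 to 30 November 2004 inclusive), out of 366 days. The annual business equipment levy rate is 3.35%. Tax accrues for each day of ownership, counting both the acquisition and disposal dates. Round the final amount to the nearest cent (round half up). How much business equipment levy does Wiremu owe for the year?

Days held (1 December 2003 – 22 September 2004): 297 out of 366
Tax = £2,440,000 × 3.35% × 297/366 = £66,330.0000

£66,330.00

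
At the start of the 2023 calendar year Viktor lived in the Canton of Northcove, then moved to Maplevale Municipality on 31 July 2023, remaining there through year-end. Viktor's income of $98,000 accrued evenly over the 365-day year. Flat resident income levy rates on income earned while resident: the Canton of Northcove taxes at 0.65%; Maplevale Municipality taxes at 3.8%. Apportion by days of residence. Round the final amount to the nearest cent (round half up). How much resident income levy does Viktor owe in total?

The Canton of Northcove, 1 January – 30 July 2023: 211 days → $98,000 × 0.65% × 211/365 = $368.2384
Maplevale Municipality, 31 July – 31 December 2023: 154 days → $98,000 × 3.8% × 154/365 = $1,571.2219
Total = $1,939.4603

$1,939.46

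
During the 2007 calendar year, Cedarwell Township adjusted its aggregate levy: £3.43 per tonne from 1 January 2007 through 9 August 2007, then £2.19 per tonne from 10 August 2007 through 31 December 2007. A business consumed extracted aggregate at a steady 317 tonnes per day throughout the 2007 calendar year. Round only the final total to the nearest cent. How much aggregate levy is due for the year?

1 January – 9 August 2007: 221 days × 317 tonnes/day = 70,057 tonnes at £3.43/tonne → £240,295.51
10 August – 31 December 2007: 144 days × 317 tonnes/day = 45,648 tonnes at £2.19/tonne → £99,969.12

£340,264.63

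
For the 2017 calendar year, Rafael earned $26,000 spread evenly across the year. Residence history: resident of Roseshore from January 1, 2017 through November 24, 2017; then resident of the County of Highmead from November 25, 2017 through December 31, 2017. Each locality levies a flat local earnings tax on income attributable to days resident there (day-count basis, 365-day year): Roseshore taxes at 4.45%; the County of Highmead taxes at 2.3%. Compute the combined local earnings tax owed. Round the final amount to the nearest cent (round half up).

Roseshore, January 1 – November 24, 2017: 328 days → $26,000 × 4.45% × 328/365 = $1,039.7151
The County of Highmead, November 25 – December 31, 2017: 37 days → $26,000 × 2.3% × 37/365 = $60.6192
Total = $1,100.3342

$1,100.33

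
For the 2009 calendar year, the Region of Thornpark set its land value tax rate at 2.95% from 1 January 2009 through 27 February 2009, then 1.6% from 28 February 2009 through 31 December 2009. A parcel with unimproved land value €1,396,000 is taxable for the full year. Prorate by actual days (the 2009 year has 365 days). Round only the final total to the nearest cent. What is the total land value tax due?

€25,330.71

1 January – 27 February 2009: 58 days at 2.95% → €1,396,000 × 2.95% × 58/365 = €6,543.9890
28 February – 31 December 2009: 307 days at 1.6% → €1,396,000 × 1.6% × 307/365 = €18,786.7178
Total = €25,330.7068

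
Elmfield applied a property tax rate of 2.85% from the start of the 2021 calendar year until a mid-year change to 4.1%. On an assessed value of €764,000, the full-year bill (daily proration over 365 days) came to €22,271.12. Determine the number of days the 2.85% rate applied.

346 days

Let d = days at the first rate; then 365 − d days at the second rate.
€764,000 × [2.85%·d + 4.1%·(365−d)] / 365 = €22,271.12
Solving gives d = 346, so the new rate took effect on 13 December 2021.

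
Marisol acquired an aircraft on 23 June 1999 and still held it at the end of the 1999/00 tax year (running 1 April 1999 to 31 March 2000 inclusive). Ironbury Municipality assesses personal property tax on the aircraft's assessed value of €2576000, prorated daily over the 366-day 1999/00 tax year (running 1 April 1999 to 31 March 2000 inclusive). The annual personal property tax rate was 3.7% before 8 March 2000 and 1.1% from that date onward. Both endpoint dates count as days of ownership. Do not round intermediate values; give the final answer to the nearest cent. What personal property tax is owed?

23 June 1999 – 7 March 2000: 259 days at 3.7% → €2576000 × 3.7% × 259/366 = €67447.5628
8 March – 31 March 2000: 24 days at 1.1% → €2576000 × 1.1% × 24/366 = €1858.0984
Total = €69305.6612

€69305.66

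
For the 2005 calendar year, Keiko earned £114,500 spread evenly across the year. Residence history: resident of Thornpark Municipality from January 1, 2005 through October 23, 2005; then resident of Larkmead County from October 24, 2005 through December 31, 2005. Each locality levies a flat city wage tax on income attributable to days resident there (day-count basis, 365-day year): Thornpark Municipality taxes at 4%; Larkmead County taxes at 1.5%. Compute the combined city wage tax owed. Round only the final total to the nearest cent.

Thornpark Municipality, January 1 – October 23, 2005: 296 days → £114,500 × 4% × 296/365 = £3,714.1918
Larkmead County, October 24 – December 31, 2005: 69 days → £114,500 × 1.5% × 69/365 = £324.6781
Total = £4,038.8699

£4,038.87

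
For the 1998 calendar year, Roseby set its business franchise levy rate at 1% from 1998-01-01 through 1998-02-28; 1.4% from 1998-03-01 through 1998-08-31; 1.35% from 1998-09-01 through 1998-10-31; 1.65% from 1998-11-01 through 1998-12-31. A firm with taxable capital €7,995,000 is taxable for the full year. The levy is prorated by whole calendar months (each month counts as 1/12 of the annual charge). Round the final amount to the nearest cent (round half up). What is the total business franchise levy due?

€109,265.00

1998-01-01 to 1998-02-28: 2 months at 1% → €7,995,000 × 1% × 2/12 = €13,325.0000
1998-03-01 to 1998-08-31: 6 months at 1.4% → €7,995,000 × 1.4% × 6/12 = €55,965.0000
1998-09-01 to 1998-10-31: 2 months at 1.35% → €7,995,000 × 1.35% × 2/12 = €17,988.7500
1998-11-01 to 1998-12-31: 2 months at 1.65% → €7,995,000 × 1.65% × 2/12 = €21,986.2500
Total = €109,265.0000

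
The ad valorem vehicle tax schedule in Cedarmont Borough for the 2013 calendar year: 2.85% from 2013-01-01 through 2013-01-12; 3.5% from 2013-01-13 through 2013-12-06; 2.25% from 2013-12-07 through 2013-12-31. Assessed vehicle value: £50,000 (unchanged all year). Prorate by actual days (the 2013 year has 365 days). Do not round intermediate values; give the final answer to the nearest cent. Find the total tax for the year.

2013-01-01 to 2013-01-12: 12 days at 2.85% → £50,000 × 2.85% × 12/365 = £46.8493
2013-01-13 to 2013-12-06: 328 days at 3.5% → £50,000 × 3.5% × 328/365 = £1,572.6027
2013-12-07 to 2013-12-31: 25 days at 2.25% → £50,000 × 2.25% × 25/365 = £77.0548
Total = £1,696.5068

£1,696.51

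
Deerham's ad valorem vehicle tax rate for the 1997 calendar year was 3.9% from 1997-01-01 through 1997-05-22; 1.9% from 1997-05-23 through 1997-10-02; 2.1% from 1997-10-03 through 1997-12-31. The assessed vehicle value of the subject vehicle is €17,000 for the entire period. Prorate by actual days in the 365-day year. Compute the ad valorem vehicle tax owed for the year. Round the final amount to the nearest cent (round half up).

1997-01-01 to 1997-05-22: 142 days at 3.9% → €17,000 × 3.9% × 142/365 = €257.9342
1997-05-23 to 1997-10-02: 133 days at 1.9% → €17,000 × 1.9% × 133/365 = €117.6959
1997-10-03 to 1997-12-31: 90 days at 2.1% → €17,000 × 2.1% × 90/365 = €88.0274
Total = €463.6575

€463.66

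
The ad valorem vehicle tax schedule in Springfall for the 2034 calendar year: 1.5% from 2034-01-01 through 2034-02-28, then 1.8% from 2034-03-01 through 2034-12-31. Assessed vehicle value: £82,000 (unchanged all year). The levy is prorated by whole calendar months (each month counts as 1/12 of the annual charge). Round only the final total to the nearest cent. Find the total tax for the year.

2034-01-01 to 2034-02-28: 2 months at 1.5% → £82,000 × 1.5% × 2/12 = £205.0000
2034-03-01 to 2034-12-31: 10 months at 1.8% → £82,000 × 1.8% × 10/12 = £1,230.0000
Total = £1,435.0000

£1,435.00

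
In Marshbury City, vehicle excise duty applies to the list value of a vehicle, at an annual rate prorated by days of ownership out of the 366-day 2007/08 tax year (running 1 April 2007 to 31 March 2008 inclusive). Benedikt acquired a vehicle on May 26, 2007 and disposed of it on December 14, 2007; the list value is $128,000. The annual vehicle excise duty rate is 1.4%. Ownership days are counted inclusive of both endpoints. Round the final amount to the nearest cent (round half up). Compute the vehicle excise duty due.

$993.92

Days held (May 26 – December 14, 2007): 203 out of 366
Tax = $128,000 × 1.4% × 203/366 = $993.9235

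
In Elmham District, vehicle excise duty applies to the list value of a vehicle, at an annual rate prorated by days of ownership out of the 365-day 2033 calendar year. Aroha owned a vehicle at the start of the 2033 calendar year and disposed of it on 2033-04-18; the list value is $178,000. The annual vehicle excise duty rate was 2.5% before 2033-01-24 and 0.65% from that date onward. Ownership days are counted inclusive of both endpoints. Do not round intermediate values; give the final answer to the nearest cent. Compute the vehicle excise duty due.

2033-01-01 to 2033-01-23: 23 days at 2.5% → $178,000 × 2.5% × 23/365 = $280.4110
2033-01-24 to 2033-04-18: 85 days at 0.65% → $178,000 × 0.65% × 85/365 = $269.4384
Total = $549.8493

$549.85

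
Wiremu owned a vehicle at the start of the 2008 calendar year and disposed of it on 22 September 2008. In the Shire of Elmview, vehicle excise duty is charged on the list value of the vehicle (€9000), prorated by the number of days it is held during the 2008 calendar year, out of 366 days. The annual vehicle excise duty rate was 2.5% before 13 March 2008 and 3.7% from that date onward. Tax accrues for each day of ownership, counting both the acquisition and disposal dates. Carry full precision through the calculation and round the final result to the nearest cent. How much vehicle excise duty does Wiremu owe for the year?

1 January – 12 March 2008: 72 days at 2.5% → €9000 × 2.5% × 72/366 = €44.2623
13 March – 22 September 2008: 194 days at 3.7% → €9000 × 3.7% × 194/366 = €176.5082
Total = €220.7705

€220.77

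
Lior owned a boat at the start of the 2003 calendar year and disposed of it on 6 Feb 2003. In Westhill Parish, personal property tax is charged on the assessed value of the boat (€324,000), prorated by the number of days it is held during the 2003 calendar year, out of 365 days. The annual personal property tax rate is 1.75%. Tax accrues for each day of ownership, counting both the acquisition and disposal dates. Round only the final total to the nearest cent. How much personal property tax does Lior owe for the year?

Days held (1 Jan – 6 Feb 2003): 37 out of 365
Tax = €324,000 × 1.75% × 37/365 = €574.7671

€574.77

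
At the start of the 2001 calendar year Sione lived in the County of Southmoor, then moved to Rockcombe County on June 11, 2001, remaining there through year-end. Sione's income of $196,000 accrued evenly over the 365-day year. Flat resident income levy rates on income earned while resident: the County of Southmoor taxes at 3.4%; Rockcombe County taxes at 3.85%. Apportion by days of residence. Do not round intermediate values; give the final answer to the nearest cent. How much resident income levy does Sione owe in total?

$7,156.95

The County of Southmoor, January 1 – June 10, 2001: 161 days → $196,000 × 3.4% × 161/365 = $2,939.4630
Rockcombe County, June 11 – December 31, 2001: 204 days → $196,000 × 3.85% × 204/365 = $4,217.4904
Total = $7,156.9534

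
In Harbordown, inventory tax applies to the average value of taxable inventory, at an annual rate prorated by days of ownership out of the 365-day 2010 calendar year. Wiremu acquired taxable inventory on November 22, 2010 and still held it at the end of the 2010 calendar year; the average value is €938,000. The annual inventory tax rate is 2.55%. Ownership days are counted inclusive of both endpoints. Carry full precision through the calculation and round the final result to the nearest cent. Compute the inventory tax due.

€2,621.26

Days held (November 22 – December 31, 2010): 40 out of 365
Tax = €938,000 × 2.55% × 40/365 = €2,621.2603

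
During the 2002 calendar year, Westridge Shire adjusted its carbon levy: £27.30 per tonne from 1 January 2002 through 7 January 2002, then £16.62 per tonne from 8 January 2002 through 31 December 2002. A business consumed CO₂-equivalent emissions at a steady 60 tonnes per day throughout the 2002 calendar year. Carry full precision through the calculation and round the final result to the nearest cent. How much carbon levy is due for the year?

1 January – 7 January 2002: 7 days × 60 tonnes/day = 420 tonnes at £27.30/tonne → £11,466.00
8 January – 31 December 2002: 358 days × 60 tonnes/day = 21,480 tonnes at £16.62/tonne → £356,997.60

£368,463.60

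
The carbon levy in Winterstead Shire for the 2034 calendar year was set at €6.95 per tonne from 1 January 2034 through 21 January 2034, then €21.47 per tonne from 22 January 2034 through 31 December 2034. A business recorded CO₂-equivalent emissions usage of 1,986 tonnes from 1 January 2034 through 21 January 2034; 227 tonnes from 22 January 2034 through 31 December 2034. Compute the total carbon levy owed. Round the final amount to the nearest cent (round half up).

1 January – 21 January 2034: 1,986 tonnes at €6.95/tonne → €13,802.70
22 January – 31 December 2034: 227 tonnes at €21.47/tonne → €4,873.69

€18,676.39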